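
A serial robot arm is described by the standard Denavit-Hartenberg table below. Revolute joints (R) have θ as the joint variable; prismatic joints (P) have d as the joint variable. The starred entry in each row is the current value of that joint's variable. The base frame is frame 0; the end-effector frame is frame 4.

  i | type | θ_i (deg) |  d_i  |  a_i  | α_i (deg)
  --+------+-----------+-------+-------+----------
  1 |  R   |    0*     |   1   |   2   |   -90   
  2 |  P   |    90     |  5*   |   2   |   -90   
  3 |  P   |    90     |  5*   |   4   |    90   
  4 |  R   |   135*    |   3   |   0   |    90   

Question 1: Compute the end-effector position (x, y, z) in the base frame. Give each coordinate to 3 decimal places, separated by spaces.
after link 1: o_1 = (2.0000, 0.0000, 1.0000)
after link 2: o_2 = (2.0000, 5.0000, -1.0000)
after link 3: o_3 = (-3.0000, 1.0000, -1.0000)
after link 4: o_4 = (-3.0000, 1.0000, -4.0000)

-3.000 1.000 -4.000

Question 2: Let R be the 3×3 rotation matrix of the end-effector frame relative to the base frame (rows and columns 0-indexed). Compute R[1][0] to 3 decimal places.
End-effector x-axis (col 0 of R) = (-0.7071,0.7071,0.0000)
R[1][0] = 0.7071

0.707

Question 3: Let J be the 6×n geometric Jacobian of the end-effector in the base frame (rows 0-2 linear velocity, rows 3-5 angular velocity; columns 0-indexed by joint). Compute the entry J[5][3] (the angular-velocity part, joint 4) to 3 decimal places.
-1.000

axis z_3 = (0.0000,0.0000,-1.0000); lever o_n−o_3 = (0.0000,0.0000,-3.0000)
cross product → J_v[:, 3] = (0.0000,0.0000,0.0000)
J_ω[:, 3] = z_3
entry J[5][3] = -1.0000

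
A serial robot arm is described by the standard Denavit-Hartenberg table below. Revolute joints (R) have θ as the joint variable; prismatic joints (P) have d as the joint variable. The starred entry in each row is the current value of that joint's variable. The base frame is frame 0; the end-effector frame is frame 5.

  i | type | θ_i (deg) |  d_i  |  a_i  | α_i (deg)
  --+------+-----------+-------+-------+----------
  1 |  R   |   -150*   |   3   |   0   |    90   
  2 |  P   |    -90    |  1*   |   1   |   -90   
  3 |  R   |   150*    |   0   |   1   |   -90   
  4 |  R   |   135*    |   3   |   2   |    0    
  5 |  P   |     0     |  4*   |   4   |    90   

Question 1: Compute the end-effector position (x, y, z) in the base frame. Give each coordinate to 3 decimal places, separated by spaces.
after link 1: o_1 = (0.0000, 0.0000, 3.0000)
after link 2: o_2 = (-0.5000, 0.8660, 2.0000)
after link 3: o_3 = (-0.2500, 0.4330, 2.8660)
after link 4: o_4 = (-0.6778, 4.0025, 3.1413)
after link 5: o_5 = (-0.6675, 9.6415, 2.6918)

-0.668 9.641 2.692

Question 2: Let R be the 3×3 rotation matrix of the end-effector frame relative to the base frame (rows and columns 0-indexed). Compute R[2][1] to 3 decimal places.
0.500

End-effector y-axis (col 1 of R) = (-0.4330,0.7500,0.5000)
R[2][1] = 0.5000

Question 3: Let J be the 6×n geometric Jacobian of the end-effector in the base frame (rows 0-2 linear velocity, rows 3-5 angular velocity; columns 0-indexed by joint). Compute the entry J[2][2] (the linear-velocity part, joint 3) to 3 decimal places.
-7.683

axis z_2 = (-0.8660,-0.5000,0.0000); lever o_n−o_2 = (-0.1675,8.7754,0.6918)
cross product → J_v[:, 2] = (-0.3459,0.5991,-7.6835)
J_ω[:, 2] = z_2
entry J[2][2] = -7.6835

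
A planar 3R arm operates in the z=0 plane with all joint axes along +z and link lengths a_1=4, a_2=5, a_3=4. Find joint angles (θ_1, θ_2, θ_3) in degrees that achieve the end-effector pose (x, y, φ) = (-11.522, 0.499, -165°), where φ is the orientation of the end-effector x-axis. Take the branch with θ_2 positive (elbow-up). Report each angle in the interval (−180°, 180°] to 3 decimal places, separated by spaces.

wrist centre = target − a_3·(cos φ, sin φ) = (-7.6583, 1.5343)
cos θ_2 = (61.0035−4²−5²)/(2·4·5) = 0.5001; θ_2 = 59.9942° (elbow-up)
β = atan2(1.5343,-7.6583) = 168.6712°; ψ = atan2(4.3299,6.5004) = 33.6672°
θ_1 = β − ψ = 135.0041°
θ_3 = φ − θ_1 − θ_2 = 0.0017° (wrapped to (-180°,180°])

135.004 59.994 0.002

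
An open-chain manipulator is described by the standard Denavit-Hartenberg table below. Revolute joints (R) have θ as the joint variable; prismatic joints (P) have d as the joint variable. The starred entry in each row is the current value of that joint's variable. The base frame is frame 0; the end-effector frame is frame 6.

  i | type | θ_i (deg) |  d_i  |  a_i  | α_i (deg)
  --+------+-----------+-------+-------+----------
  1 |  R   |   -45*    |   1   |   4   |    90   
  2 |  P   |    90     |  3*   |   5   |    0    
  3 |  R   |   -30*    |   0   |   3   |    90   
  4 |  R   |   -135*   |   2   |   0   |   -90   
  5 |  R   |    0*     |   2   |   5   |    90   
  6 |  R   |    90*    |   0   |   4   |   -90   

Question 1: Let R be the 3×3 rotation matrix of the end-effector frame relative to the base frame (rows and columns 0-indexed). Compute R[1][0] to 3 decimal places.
End-effector x-axis (col 0 of R) = (0.7500,0.2500,0.6124)
R[1][0] = 0.2500

0.250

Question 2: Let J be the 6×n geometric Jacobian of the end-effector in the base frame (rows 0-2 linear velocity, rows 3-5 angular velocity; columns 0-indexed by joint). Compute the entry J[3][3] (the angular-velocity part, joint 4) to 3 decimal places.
axis z_3 = (0.6124,-0.6124,-0.5000); lever o_n−o_3 = (6.9747,4.0253,-0.3876)
cross product → J_v[:, 3] = (2.2500,-3.2500,6.7361)
J_ω[:, 3] = z_3
entry J[3][3] = 0.6124

0.612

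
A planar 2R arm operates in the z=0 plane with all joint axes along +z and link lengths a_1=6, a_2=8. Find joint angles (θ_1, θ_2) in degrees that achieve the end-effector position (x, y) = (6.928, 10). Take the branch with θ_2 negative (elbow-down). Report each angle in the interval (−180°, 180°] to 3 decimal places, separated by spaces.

cos θ_2 = (147.9972−6²−8²)/(2·6·8) = 0.5000; θ_2 = -60.0019° (elbow-down)
β = atan2(10.0000,6.9280) = 55.2858°; ψ = atan2(-6.9283,9.9998) = -34.7162°
θ_1 = β − ψ = 90.0019°

90.002 -60.002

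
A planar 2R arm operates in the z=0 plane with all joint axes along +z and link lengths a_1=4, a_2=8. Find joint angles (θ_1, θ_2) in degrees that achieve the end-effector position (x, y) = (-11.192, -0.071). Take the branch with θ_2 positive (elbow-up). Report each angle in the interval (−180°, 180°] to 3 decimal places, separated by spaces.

150.012 44.986

cos θ_2 = (125.2659−4²−8²)/(2·4·8) = 0.7073; θ_2 = 44.9860° (elbow-up)
β = atan2(-0.0710,-11.1920) = -179.6365°; ψ = atan2(5.6555,9.6582) = 30.3515°
θ_1 = β − ψ = -209.9880°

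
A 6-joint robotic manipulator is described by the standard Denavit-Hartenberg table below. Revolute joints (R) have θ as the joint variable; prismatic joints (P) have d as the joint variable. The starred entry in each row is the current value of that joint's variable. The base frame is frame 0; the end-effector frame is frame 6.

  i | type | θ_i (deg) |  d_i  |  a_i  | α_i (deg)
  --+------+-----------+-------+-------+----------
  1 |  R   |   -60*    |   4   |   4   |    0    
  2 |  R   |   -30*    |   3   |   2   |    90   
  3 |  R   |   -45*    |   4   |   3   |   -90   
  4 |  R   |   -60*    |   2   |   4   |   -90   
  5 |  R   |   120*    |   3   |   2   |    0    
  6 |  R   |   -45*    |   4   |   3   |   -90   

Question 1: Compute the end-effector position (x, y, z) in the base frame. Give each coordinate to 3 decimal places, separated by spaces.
after link 1: o_1 = (2.0000, -3.4641, 4.0000)
after link 2: o_2 = (2.0000, -5.4641, 7.0000)
after link 3: o_3 = (-2.0000, -7.5854, 4.8787)
after link 4: o_4 = (-5.4641, -10.4138, 4.8787)
after link 5: o_5 = (-3.0981, -10.6727, 2.1704)
after link 6: o_6 = (-1.7705, -11.3476, -2.6027)

-1.771 -11.348 -2.603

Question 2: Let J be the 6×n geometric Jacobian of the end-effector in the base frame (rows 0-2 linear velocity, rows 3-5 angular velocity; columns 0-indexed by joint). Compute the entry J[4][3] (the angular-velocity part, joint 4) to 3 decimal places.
-0.707

axis z_3 = (0.0000,-0.7071,0.7071); lever o_n−o_3 = (0.2295,-3.7622,-7.4814)
cross product → J_v[:, 3] = (7.9504,0.1623,0.1623)
J_ω[:, 3] = z_3
entry J[4][3] = -0.7071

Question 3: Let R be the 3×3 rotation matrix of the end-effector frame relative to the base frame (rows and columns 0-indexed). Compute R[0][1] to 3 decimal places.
End-effector y-axis (col 1 of R) = (-0.5000,0.6124,0.6124)
R[0][1] = -0.5000

-0.500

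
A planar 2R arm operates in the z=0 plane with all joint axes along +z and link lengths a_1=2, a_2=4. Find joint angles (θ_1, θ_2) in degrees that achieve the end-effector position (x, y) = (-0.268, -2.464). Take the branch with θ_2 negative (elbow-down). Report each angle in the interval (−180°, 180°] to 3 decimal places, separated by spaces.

30.004 -150.003

cos θ_2 = (6.1431−2²−4²)/(2·2·4) = -0.8661; θ_2 = -150.0034° (elbow-down)
β = atan2(-2.4640,-0.2680) = -96.2074°; ψ = atan2(-1.9998,-1.4642) = -126.2110°
θ_1 = β − ψ = 30.0036°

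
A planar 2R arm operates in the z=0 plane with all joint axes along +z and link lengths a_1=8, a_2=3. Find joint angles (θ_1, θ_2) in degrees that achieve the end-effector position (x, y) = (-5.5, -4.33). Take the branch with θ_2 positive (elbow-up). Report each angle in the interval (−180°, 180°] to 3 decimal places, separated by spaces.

-163.574 120.002

cos θ_2 = (48.9989−8²−3²)/(2·8·3) = -0.5000; θ_2 = 120.0015° (elbow-up)
β = atan2(-4.3300,-5.5000) = -141.7876°; ψ = atan2(2.5980,6.4999) = 21.7867°
θ_1 = β − ψ = -163.5743°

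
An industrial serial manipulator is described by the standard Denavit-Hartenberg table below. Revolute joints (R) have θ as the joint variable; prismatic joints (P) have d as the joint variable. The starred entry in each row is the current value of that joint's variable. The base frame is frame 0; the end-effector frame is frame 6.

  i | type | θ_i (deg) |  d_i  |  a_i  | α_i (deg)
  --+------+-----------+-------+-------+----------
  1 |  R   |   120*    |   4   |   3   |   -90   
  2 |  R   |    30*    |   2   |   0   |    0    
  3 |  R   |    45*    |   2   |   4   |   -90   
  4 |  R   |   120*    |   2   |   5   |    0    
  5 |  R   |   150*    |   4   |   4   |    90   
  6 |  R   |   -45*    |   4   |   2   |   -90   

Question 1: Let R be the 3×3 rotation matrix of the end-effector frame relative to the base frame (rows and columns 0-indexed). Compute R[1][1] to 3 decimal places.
End-effector y-axis (col 1 of R) = (-0.1294,0.2241,-0.9659)
R[1][1] = 0.2241

0.224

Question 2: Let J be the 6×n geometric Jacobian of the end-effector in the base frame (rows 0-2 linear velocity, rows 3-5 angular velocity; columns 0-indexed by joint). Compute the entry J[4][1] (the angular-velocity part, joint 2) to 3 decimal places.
axis z_1 = (-0.8660,-0.5000,0.0000); lever o_n−o_1 = (-1.8647,-6.9385,1.2279)
cross product → J_v[:, 1] = (-0.6140,1.0634,5.0766)
J_ω[:, 1] = z_1
entry J[4][1] = -0.5000

-0.500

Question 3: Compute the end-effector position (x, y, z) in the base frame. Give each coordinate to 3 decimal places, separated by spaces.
-3.365 -4.340 5.228

after link 1: o_1 = (-1.5000, 2.5981, 4.0000)
after link 2: o_2 = (-3.2321, 1.5981, 4.0000)
after link 3: o_3 = (-5.4817, 1.4947, 0.1363)
after link 4: o_4 = (-0.4423, 1.4263, 2.0335)
after link 5: o_5 = (-1.9745, -3.9197, 0.9982)
after link 6: o_6 = (-3.3647, -4.3404, 5.2279)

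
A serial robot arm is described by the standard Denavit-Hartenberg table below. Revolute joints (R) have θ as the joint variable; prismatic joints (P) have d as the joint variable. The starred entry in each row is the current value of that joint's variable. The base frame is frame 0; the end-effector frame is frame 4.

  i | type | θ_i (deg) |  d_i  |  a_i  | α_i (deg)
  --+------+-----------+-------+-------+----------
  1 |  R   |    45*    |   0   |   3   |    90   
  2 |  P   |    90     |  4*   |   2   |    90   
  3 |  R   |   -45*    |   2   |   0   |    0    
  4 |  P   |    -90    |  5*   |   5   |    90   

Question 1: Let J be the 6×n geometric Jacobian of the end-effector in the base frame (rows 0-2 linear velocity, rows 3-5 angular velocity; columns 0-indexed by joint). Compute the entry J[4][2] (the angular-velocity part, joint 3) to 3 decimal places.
axis z_2 = (0.7071,0.7071,-0.0000); lever o_n−o_2 = (2.4497,7.4497,-3.5355)
cross product → J_v[:, 2] = (-2.5000,2.5000,3.5355)
J_ω[:, 2] = z_2
entry J[4][2] = 0.7071

0.707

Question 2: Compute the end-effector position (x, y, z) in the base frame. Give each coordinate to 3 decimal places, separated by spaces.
7.399 6.743 -1.536

after link 1: o_1 = (2.1213, 2.1213, 0.0000)
after link 2: o_2 = (4.9497, -0.7071, 2.0000)
after link 3: o_3 = (6.3640, 0.7071, 2.0000)
after link 4: o_4 = (7.3995, 6.7426, -1.5355)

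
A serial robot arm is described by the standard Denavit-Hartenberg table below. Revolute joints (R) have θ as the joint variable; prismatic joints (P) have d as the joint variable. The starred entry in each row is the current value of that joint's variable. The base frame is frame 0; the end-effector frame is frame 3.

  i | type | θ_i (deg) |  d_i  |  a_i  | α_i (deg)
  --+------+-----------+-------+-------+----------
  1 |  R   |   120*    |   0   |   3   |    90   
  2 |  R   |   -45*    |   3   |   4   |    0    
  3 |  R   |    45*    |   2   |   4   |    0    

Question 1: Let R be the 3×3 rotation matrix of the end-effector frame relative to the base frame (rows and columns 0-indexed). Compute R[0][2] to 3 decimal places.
0.866

End-effector z-axis (col 2 of R) = (0.8660,0.5000,0.0000)
R[0][2] = 0.8660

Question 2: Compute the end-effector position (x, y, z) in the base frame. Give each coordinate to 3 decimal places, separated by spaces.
after link 1: o_1 = (-1.5000, 2.5981, 0.0000)
after link 2: o_2 = (-0.3161, 6.5476, -2.8284)
after link 3: o_3 = (-0.5841, 11.0117, -2.8284)

-0.584 11.012 -2.828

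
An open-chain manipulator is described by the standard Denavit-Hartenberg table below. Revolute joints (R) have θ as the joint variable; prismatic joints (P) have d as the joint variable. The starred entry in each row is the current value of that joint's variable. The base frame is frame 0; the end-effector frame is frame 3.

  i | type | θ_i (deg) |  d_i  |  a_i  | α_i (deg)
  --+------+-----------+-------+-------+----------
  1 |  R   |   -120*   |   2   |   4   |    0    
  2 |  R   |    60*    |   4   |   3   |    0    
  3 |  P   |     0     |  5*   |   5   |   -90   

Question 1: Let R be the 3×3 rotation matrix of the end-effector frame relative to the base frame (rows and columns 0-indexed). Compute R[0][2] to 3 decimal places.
End-effector z-axis (col 2 of R) = (0.8660,0.5000,0.0000)
R[0][2] = 0.8660

0.866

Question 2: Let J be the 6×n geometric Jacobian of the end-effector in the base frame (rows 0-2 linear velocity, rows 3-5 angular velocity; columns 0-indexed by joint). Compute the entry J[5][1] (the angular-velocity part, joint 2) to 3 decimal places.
1.000

axis z_1 = (0.0000,0.0000,1.0000); lever o_n−o_1 = (4.0000,-6.9282,9.0000)
cross product → J_v[:, 1] = (6.9282,4.0000,-0.0000)
J_ω[:, 1] = z_1
entry J[5][1] = 1.0000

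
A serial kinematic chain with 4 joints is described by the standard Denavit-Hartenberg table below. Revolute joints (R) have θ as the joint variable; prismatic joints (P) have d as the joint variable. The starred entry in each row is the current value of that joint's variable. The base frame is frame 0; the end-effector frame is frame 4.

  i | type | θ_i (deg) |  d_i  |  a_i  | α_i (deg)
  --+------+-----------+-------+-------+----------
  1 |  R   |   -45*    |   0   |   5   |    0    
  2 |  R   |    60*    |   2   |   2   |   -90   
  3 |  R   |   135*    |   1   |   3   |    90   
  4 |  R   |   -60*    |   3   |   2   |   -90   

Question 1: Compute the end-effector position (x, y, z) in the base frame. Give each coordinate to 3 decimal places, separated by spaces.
4.974 -3.908 -2.950

after link 1: o_1 = (3.5355, -3.5355, 0.0000)
after link 2: o_2 = (5.4674, -3.0179, 2.0000)
after link 3: o_3 = (3.1595, -2.6010, -0.1213)
after link 4: o_4 = (4.9738, -3.9080, -2.9497)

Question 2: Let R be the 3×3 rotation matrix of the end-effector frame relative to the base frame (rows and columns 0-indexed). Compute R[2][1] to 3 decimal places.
End-effector y-axis (col 1 of R) = (-0.6830,-0.1830,0.7071)
R[2][1] = 0.7071

0.707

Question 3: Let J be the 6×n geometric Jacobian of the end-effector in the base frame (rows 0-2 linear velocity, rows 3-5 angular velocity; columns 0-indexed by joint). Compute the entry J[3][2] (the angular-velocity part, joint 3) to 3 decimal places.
axis z_2 = (-0.2588,0.9659,0.0000); lever o_n−o_2 = (-0.4935,-0.8901,-4.9497)
cross product → J_v[:, 2] = (-4.7811,-1.2811,0.7071)
J_ω[:, 2] = z_2
entry J[3][2] = -0.2588

-0.259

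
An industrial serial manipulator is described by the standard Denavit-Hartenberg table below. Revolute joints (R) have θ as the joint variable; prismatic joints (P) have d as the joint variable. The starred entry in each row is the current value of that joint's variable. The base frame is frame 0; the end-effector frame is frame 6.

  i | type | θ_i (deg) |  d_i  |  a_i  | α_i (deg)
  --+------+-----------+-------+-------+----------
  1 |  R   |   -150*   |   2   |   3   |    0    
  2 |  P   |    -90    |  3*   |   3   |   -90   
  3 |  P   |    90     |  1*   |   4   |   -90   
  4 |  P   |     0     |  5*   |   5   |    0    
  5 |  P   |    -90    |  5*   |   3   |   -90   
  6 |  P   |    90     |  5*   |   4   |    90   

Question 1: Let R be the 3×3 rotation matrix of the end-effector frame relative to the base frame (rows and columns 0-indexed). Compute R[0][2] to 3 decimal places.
End-effector z-axis (col 2 of R) = (-0.8660,-0.5000,-0.0000)
R[0][2] = -0.8660

-0.866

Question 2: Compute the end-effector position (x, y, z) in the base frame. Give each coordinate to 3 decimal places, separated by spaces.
after link 1: o_1 = (-2.5981, -1.5000, 2.0000)
after link 2: o_2 = (-4.0981, 1.0981, 5.0000)
after link 3: o_3 = (-4.9641, 0.5981, 1.0000)
after link 4: o_4 = (-2.4641, -3.7321, -4.0000)
after link 5: o_5 = (-2.5622, -9.5622, -4.0000)
after link 6: o_6 = (-4.5622, -6.0981, -9.0000)

-4.562 -6.098 -9.000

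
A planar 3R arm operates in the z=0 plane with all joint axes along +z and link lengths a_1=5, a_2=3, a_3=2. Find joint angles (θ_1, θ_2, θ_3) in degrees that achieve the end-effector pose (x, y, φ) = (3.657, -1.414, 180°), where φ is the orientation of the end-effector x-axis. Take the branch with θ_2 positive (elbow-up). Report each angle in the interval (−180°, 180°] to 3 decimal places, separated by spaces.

-44.997 89.998 134.999

wrist centre = target − a_3·(cos φ, sin φ) = (5.6570, -1.4140)
cos θ_2 = (34.0010−5²−3²)/(2·5·3) = 0.0000; θ_2 = 89.9980° (elbow-up)
β = atan2(-1.4140,5.6570) = -14.0339°; ψ = atan2(3.0000,5.0001) = 30.9632°
θ_1 = β − ψ = -44.9971°
θ_3 = φ − θ_1 − θ_2 = 134.9991° (wrapped to (-180°,180°])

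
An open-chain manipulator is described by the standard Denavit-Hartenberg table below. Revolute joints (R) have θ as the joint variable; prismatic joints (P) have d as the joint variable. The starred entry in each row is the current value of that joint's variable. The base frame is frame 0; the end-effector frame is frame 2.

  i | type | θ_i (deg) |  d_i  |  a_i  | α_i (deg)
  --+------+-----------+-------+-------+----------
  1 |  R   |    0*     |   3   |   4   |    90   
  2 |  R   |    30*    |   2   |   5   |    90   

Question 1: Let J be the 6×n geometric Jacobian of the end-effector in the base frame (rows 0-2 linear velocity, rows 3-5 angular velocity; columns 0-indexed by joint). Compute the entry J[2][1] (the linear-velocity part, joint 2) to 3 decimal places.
axis z_1 = (0.0000,-1.0000,0.0000); lever o_n−o_1 = (4.3301,-2.0000,2.5000)
cross product → J_v[:, 1] = (-2.5000,0.0000,4.3301)
J_ω[:, 1] = z_1
entry J[2][1] = 4.3301

4.330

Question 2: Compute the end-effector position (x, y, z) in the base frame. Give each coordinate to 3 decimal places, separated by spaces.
8.330 -2.000 5.500

after link 1: o_1 = (4.0000, 0.0000, 3.0000)
after link 2: o_2 = (8.3301, -2.0000, 5.5000)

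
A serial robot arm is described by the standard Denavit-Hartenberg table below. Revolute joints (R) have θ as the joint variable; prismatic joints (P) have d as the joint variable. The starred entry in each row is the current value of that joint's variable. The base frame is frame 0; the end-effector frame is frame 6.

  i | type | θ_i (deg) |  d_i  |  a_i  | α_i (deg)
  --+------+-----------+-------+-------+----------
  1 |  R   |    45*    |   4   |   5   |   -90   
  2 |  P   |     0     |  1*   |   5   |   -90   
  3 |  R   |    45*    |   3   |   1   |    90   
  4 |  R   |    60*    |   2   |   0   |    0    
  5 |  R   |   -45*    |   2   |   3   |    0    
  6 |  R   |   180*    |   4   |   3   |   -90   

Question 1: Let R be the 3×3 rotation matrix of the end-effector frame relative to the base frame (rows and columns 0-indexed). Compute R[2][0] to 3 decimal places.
0.259

End-effector x-axis (col 0 of R) = (-0.9659,-0.0000,0.2588)
R[2][0] = 0.2588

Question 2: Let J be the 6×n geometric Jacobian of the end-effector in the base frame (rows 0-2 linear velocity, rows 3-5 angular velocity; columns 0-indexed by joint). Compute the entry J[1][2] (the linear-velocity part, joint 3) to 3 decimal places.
-1.000

axis z_2 = (-0.0000,0.0000,-1.0000); lever o_n−o_2 = (1.0000,8.0000,-3.0000)
cross product → J_v[:, 2] = (8.0000,-1.0000,-0.0000)
J_ω[:, 2] = z_2
entry J[1][2] = -1.0000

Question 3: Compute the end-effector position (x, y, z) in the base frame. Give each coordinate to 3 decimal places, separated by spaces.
after link 1: o_1 = (3.5355, 3.5355, 4.0000)
after link 2: o_2 = (6.3640, 7.7782, 4.0000)
after link 3: o_3 = (7.3640, 7.7782, 1.0000)
after link 4: o_4 = (7.3640, 9.7782, 1.0000)
after link 5: o_5 = (10.2617, 11.7782, 0.2235)
after link 6: o_6 = (7.3640, 15.7782, 1.0000)

7.364 15.778 1.000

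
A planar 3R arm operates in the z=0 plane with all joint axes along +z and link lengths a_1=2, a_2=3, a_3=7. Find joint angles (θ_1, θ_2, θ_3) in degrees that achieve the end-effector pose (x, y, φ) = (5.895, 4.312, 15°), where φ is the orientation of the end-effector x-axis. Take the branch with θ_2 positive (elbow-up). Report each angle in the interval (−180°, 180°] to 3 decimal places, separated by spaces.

wrist centre = target − a_3·(cos φ, sin φ) = (-0.8665, 2.5003)
cos θ_2 = (7.0021−2²−3²)/(2·2·3) = -0.4998; θ_2 = 119.9883° (elbow-up)
β = atan2(2.5003,-0.8665) = 109.1140°; ψ = atan2(2.5984,0.5005) = 79.0966°
θ_1 = β − ψ = 30.0175°
θ_3 = φ − θ_1 − θ_2 = -135.0058° (wrapped to (-180°,180°])

30.017 119.988 -135.006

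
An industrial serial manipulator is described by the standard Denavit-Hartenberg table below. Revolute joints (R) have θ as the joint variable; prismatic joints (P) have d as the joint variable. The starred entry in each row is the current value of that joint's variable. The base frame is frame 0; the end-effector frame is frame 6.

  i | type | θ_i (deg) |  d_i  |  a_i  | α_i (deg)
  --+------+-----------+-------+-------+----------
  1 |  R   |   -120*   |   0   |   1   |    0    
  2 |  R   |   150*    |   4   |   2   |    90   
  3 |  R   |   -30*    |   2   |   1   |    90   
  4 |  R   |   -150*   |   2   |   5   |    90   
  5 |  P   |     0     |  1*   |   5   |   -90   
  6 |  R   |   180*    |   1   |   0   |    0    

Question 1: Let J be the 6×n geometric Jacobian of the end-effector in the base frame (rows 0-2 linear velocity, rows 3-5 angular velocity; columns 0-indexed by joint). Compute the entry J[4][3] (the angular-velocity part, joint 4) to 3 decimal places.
-0.250

axis z_3 = (-0.4330,-0.2500,-0.8660); lever o_n−o_3 = (-10.2362,-1.1364,1.9821)
cross product → J_v[:, 3] = (-1.4796,9.7231,-2.0670)
J_ω[:, 3] = z_3
entry J[4][3] = -0.2500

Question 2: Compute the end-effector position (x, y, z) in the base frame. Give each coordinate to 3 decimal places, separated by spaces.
-7.254 -2.301 5.482

after link 1: o_1 = (-0.5000, -0.8660, 0.0000)
after link 2: o_2 = (1.2321, 0.1340, 4.0000)
after link 3: o_3 = (2.9821, -1.1651, 3.5000)
after link 4: o_4 = (-2.3816, -1.3750, 3.9330)
after link 5: o_5 = (-6.8212, -2.0514, 6.3481)
after link 6: o_6 = (-7.2542, -2.3014, 5.4821)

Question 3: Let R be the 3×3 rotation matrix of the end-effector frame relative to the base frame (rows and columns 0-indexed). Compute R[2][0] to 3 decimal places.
End-effector x-axis (col 0 of R) = (0.8995,-0.0580,-0.4330)
R[2][0] = -0.4330

-0.433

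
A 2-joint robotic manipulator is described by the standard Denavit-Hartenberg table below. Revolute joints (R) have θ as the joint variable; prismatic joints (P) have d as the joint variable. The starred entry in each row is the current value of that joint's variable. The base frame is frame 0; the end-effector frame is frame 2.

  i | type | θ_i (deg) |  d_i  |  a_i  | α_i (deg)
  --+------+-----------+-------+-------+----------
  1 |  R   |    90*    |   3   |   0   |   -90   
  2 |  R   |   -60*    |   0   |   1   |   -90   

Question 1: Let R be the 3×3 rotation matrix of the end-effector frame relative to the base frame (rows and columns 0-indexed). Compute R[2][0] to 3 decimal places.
0.866

End-effector x-axis (col 0 of R) = (0.0000,0.5000,0.8660)
R[2][0] = 0.8660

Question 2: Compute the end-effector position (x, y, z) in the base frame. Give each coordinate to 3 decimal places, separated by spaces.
0.000 0.500 3.866

after link 1: o_1 = (0.0000, 0.0000, 3.0000)
after link 2: o_2 = (0.0000, 0.5000, 3.8660)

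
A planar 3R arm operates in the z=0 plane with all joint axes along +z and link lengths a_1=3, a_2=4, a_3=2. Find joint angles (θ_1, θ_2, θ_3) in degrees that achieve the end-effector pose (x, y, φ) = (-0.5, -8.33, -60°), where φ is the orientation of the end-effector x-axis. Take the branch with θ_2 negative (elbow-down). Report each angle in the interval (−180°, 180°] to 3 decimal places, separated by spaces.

wrist centre = target − a_3·(cos φ, sin φ) = (-1.5000, -6.5979)
cos θ_2 = (45.7829−3²−4²)/(2·3·4) = 0.8660; θ_2 = -30.0080° (elbow-down)
β = atan2(-6.5979,-1.5000) = -102.8081°; ψ = atan2(-2.0005,6.4638) = -17.1967°
θ_1 = β − ψ = -85.6114°
θ_3 = φ − θ_1 − θ_2 = 55.6194° (wrapped to (-180°,180°])

-85.611 -30.008 55.619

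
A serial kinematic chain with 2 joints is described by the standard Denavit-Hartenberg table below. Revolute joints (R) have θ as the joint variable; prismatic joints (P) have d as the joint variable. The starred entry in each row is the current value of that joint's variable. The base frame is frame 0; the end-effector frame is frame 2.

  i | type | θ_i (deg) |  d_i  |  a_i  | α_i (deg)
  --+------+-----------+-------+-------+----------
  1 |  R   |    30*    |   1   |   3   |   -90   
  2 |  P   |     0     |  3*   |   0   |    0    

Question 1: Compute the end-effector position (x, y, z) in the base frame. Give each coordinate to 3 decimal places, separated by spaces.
1.098 4.098 1.000

after link 1: o_1 = (2.5981, 1.5000, 1.0000)
after link 2: o_2 = (1.0981, 4.0981, 1.0000)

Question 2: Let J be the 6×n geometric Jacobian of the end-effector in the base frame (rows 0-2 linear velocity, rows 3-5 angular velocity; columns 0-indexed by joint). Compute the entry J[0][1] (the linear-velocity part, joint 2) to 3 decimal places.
-0.500

prismatic axis z_1 = (-0.5000,0.8660,0.0000)
J_v[:, 1] = z_1; J_ω[:, 1] = (0,0,0)
entry J[0][1] = -0.5000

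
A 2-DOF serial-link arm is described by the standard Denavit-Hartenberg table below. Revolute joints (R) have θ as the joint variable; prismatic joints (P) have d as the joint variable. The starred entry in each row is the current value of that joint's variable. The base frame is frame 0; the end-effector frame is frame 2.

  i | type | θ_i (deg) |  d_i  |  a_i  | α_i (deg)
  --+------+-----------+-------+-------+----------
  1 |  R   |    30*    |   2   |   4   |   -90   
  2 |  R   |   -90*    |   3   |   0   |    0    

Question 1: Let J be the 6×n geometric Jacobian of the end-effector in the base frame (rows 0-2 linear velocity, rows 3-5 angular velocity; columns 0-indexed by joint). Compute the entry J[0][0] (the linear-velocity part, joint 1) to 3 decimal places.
-4.598

axis z_0 = ẑ; lever o_n−o_0 = (1.9641,4.5981,2.0000)
cross product → J_v[:, 0] = (-4.5981,1.9641,0.0000)
J_ω[:, 0] = z_0
entry J[0][0] = -4.5981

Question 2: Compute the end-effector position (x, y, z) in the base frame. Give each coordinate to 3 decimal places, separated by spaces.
1.964 4.598 2.000

after link 1: o_1 = (3.4641, 2.0000, 2.0000)
after link 2: o_2 = (1.9641, 4.5981, 2.0000)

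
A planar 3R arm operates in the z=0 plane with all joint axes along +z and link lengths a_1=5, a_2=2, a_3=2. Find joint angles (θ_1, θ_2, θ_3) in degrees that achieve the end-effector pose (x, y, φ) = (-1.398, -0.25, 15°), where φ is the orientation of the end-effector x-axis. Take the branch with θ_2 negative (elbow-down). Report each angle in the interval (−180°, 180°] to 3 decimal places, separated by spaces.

wrist centre = target − a_3·(cos φ, sin φ) = (-3.3299, -0.7676)
cos θ_2 = (11.6772−5²−2²)/(2·5·2) = -0.8661; θ_2 = -150.0132° (elbow-down)
β = atan2(-0.7676,-3.3299) = -167.0183°; ψ = atan2(-0.9996,3.2677) = -17.0089°
θ_1 = β − ψ = -150.0093°
θ_3 = φ − θ_1 − θ_2 = -44.9774° (wrapped to (-180°,180°])

-150.009 -150.013 -44.977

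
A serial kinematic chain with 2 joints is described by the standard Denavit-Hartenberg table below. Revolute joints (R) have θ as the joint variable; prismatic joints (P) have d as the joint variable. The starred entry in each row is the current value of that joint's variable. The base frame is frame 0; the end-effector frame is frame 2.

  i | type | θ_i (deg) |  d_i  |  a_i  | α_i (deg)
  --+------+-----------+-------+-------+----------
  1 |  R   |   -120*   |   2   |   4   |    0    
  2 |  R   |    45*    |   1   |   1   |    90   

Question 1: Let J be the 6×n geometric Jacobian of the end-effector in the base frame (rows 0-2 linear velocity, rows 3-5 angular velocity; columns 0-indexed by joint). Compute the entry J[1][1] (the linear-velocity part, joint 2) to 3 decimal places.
0.259

axis z_1 = (0.0000,0.0000,1.0000); lever o_n−o_1 = (0.2588,-0.9659,1.0000)
cross product → J_v[:, 1] = (0.9659,0.2588,-0.0000)
J_ω[:, 1] = z_1
entry J[1][1] = 0.2588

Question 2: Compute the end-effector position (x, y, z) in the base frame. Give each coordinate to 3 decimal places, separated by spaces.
after link 1: o_1 = (-2.0000, -3.4641, 2.0000)
after link 2: o_2 = (-1.7412, -4.4300, 3.0000)

-1.741 -4.430 3.000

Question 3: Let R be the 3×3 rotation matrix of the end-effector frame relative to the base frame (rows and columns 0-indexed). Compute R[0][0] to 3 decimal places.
0.259

End-effector x-axis (col 0 of R) = (0.2588,-0.9659,0.0000)
R[0][0] = 0.2588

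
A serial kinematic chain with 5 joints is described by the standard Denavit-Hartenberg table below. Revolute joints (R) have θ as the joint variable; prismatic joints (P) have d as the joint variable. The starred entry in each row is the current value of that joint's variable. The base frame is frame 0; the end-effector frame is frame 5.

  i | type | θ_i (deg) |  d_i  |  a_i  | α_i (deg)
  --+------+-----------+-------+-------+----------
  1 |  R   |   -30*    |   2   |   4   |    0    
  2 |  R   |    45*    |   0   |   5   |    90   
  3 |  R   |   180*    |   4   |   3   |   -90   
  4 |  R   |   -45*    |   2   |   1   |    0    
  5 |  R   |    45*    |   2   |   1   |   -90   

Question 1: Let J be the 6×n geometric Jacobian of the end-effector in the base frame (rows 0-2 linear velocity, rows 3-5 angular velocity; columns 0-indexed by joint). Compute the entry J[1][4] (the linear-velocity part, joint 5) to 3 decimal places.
0.966

axis z_4 = (-0.0000,-0.0000,-1.0000); lever o_n−o_4 = (-0.9659,-0.2588,-2.0000)
cross product → J_v[:, 4] = (-0.2588,0.9659,-0.0000)
J_ω[:, 4] = z_4
entry J[1][4] = 0.9659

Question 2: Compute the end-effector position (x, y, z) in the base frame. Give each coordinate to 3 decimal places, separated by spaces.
4.965 -6.471 -2.000

after link 1: o_1 = (3.4641, -2.0000, 2.0000)
after link 2: o_2 = (8.2937, -0.7059, 2.0000)
after link 3: o_3 = (6.4312, -5.3461, 2.0000)
after link 4: o_4 = (5.9312, -6.2121, 0.0000)
after link 5: o_5 = (4.9653, -6.4709, -2.0000)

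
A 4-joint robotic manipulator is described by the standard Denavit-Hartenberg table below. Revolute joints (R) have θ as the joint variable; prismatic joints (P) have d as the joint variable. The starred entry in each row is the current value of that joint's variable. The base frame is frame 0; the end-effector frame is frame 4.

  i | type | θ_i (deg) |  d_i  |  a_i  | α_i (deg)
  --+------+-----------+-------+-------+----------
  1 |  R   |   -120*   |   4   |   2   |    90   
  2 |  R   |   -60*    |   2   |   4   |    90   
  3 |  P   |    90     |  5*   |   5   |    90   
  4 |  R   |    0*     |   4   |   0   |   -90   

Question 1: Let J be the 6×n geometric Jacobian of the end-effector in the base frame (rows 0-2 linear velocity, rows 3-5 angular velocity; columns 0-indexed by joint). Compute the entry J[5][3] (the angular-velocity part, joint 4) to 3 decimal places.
axis z_3 = (-0.2500,-0.4330,-0.8660); lever o_n−o_3 = (-1.0000,-1.7321,-3.4641)
cross product → J_v[:, 3] = (0.0000,0.0000,-0.0000)
J_ω[:, 3] = z_3
entry J[5][3] = -0.8660

-0.866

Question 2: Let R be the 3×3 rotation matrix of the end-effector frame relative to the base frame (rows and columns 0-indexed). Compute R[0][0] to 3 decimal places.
-0.866

End-effector x-axis (col 0 of R) = (-0.8660,0.5000,0.0000)
R[0][0] = -0.8660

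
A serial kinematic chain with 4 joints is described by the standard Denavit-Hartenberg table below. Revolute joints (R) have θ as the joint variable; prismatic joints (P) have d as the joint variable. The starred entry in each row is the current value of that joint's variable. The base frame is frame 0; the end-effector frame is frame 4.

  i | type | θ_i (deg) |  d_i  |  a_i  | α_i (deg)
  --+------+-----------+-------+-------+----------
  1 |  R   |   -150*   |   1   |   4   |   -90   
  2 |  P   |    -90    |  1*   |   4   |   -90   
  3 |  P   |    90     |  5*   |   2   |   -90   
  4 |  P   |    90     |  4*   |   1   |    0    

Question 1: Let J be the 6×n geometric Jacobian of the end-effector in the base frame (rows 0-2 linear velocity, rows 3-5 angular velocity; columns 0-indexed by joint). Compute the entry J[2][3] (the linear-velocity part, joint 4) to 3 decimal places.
-1.000

prismatic axis z_3 = (-0.0000,-0.0000,-1.0000)
J_v[:, 3] = z_3; J_ω[:, 3] = (0,0,0)
entry J[2][3] = -1.0000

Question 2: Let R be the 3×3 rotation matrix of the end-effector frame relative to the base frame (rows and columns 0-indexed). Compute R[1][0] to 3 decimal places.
0.500

End-effector x-axis (col 0 of R) = (0.8660,0.5000,-0.0000)
R[1][0] = 0.5000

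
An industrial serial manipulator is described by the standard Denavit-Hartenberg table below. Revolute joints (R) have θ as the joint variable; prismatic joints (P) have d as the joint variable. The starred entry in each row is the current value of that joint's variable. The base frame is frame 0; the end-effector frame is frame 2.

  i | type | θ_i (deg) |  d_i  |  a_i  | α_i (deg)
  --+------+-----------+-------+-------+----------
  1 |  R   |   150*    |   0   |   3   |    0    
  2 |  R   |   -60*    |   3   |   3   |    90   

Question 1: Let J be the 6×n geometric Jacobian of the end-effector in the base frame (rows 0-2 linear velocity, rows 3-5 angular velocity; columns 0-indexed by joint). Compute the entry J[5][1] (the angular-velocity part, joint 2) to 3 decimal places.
1.000

axis z_1 = (0.0000,0.0000,1.0000); lever o_n−o_1 = (-0.0000,3.0000,3.0000)
cross product → J_v[:, 1] = (-3.0000,-0.0000,0.0000)
J_ω[:, 1] = z_1
entry J[5][1] = 1.0000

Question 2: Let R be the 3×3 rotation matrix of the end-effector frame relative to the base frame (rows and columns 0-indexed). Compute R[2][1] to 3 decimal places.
1.000

End-effector y-axis (col 1 of R) = (-0.0000,-0.0000,1.0000)
R[2][1] = 1.0000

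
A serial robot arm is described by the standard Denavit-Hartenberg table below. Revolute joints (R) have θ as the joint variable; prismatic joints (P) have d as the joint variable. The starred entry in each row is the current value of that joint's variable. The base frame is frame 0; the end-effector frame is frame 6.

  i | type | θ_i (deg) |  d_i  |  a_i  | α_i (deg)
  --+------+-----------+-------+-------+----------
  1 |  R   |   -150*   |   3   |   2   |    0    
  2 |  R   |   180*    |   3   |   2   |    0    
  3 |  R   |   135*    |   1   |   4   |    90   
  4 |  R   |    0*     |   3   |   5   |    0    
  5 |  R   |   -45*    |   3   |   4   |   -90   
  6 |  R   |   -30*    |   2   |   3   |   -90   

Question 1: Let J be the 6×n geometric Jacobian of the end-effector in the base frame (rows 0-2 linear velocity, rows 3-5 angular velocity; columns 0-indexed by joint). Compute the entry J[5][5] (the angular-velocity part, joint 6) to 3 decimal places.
axis z_5 = (-0.6830,0.1830,0.7071); lever o_n−o_5 = (-2.7523,2.2904,-0.4229)
cross product → J_v[:, 5] = (-1.6970,-2.2350,-1.0607)
J_ω[:, 5] = z_5
entry J[5][5] = 0.7071

0.707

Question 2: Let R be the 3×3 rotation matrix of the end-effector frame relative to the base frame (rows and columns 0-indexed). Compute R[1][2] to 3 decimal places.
End-effector z-axis (col 2 of R) = (-0.5657,-0.7450,-0.3536)
R[1][2] = -0.7450

-0.745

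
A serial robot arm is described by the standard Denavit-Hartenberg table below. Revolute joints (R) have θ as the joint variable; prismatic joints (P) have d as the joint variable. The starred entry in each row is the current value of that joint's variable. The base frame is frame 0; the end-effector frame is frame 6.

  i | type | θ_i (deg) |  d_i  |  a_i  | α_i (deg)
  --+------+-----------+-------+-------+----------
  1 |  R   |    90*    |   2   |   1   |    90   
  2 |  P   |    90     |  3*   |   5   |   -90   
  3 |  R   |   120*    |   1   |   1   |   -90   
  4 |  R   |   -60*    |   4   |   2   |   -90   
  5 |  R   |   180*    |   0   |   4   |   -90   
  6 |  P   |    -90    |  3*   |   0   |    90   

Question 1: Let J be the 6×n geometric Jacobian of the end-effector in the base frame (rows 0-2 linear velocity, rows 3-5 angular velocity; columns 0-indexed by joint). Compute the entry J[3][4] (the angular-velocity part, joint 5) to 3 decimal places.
axis z_4 = (-0.7500,0.5000,-0.4330); lever o_n−o_4 = (3.2321,3.4641,-1.5981)
cross product → J_v[:, 4] = (0.7010,-2.5981,-4.2141)
J_ω[:, 4] = z_4
entry J[3][4] = -0.7500

-0.750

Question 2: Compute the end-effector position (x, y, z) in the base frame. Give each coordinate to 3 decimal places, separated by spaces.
after link 1: o_1 = (0.0000, 1.0000, 2.0000)
after link 2: o_2 = (3.0000, 1.0000, 7.0000)
after link 3: o_3 = (2.1340, 0.0000, 6.5000)
after link 4: o_4 = (3.2679, -1.7321, 2.5359)
after link 5: o_5 = (5.0000, 1.7321, 3.5359)
after link 6: o_6 = (6.5000, 1.7321, 0.9378)

6.500 1.732 0.938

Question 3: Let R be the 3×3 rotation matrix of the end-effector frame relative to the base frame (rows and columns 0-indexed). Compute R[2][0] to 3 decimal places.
End-effector x-axis (col 0 of R) = (-0.7500,0.5000,-0.4330)
R[2][0] = -0.4330

-0.433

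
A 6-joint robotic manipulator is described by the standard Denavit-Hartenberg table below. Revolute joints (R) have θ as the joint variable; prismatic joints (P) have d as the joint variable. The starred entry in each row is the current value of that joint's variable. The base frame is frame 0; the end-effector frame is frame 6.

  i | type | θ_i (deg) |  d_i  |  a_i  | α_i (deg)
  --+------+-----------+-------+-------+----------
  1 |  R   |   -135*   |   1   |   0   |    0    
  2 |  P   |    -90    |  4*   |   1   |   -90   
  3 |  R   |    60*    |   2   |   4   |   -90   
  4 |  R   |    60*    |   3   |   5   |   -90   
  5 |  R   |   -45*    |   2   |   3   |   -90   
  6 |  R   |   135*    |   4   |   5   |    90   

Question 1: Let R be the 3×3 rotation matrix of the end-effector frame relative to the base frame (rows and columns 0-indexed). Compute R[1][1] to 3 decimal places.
End-effector y-axis (col 1 of R) = (-0.1250,0.9910,0.0474)
R[1][1] = 0.9910

0.991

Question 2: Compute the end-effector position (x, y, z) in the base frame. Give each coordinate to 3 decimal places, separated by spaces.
-1.430 6.640 -2.738

after link 1: o_1 = (0.0000, 0.0000, 1.0000)
after link 2: o_2 = (-0.7071, 0.7071, 5.0000)
after link 3: o_3 = (-3.5355, 0.7071, 1.5359)
after link 4: o_4 = (0.4796, 2.8157, -2.1292)
after link 5: o_5 = (4.0221, 3.2855, -2.6084)
after link 6: o_6 = (-1.4303, 6.6402, -2.7380)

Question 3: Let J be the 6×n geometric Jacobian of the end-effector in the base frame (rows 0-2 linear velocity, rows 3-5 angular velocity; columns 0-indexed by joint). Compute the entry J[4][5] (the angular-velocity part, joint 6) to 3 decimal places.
axis z_5 = (-0.1250,0.9910,0.0474); lever o_n−o_5 = (-5.4525,3.3547,-0.1296)
cross product → J_v[:, 5] = (-0.2874,-0.2745,4.9842)
J_ω[:, 5] = z_5
entry J[4][5] = 0.9910

0.991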